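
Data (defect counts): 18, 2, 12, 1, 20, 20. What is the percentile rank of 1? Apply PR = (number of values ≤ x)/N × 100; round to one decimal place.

N = 6.
Strictly below 1: 0. Equal to 1: 1.
PR = 1/6 × 100 = 16.7

16.7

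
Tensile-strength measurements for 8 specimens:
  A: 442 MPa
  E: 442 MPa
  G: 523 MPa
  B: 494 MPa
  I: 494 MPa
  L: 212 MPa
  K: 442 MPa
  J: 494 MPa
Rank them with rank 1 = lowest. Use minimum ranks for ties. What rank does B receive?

Sorted (ascending): 212, 442, 442, 442, 494, 494, 494, 523
The 3 values of 442 occupy positions 2–4 → each gets rank 2.
The 3 values of 494 occupy positions 5–7 → each gets rank 5.
B has value 494 MPa → rank 5.

5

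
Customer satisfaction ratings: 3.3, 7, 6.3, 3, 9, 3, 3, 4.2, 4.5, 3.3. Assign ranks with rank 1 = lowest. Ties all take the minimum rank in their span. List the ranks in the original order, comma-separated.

4, 9, 8, 1, 10, 1, 1, 6, 7, 4

Sorted (ascending): 3, 3, 3, 3.3, 3.3, 4.2, 4.5, 6.3, 7, 9
The 3 values of 3 occupy positions 1–3 → each gets rank 1.
The 2 values of 3.3 occupy positions 4–5 → each gets rank 4.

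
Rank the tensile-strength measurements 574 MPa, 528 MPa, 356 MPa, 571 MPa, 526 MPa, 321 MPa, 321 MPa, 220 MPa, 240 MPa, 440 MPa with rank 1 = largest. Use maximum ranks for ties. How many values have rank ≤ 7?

6

Sorted (descending): 574, 571, 528, 526, 440, 356, 321, 321, 240, 220
The 2 values of 321 occupy positions 7–8 → each gets rank 8.
Ranks ≤ 7: {1, 2, 3, 4, 5, 6} → 6 values.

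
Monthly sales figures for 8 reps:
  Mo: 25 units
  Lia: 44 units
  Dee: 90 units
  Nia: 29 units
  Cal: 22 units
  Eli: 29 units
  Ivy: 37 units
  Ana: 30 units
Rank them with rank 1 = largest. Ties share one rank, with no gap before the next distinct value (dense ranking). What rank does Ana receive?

Sorted (descending): 90, 44, 37, 30, 29, 29, 25, 22
The 2 values of 29 share dense rank 5.
Remaining distinct values take the next consecutive integers.
Ana has value 30 units → rank 4.

4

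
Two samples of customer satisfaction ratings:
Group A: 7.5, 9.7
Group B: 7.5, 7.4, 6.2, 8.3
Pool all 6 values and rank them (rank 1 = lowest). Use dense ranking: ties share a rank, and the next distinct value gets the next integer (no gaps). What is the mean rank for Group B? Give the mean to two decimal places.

Sorted (ascending): 6.2, 7.4, 7.5, 7.5, 8.3, 9.7
The 2 values of 7.5 share dense rank 3.
Remaining distinct values take the next consecutive integers.
Group B values → pooled ranks: 7.5→3, 7.4→2, 6.2→1, 8.3→4
Mean rank = (3 + 2 + 1 + 4) / 4 = 2.50

2.50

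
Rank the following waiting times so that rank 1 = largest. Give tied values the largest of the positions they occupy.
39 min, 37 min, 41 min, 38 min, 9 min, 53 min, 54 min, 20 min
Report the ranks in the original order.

Sorted (descending): 54, 53, 41, 39, 38, 37, 20, 9
No ties — each value takes its position as its rank.

4, 6, 3, 5, 8, 2, 1, 7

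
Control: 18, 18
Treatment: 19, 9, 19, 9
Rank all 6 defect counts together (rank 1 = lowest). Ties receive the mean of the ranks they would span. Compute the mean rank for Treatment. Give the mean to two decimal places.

Sorted (ascending): 9, 9, 18, 18, 19, 19
The 2 values of 9 occupy positions 1–2 → average rank (1+2)/2 = 1.5.
The 2 values of 18 occupy positions 3–4 → average rank (3+4)/2 = 3.5.
The 2 values of 19 occupy positions 5–6 → average rank (5+6)/2 = 5.5.
Treatment values → pooled ranks: 19→5.5, 9→1.5, 19→5.5, 9→1.5
Mean rank = (5.5 + 1.5 + 5.5 + 1.5) / 4 = 3.50

3.50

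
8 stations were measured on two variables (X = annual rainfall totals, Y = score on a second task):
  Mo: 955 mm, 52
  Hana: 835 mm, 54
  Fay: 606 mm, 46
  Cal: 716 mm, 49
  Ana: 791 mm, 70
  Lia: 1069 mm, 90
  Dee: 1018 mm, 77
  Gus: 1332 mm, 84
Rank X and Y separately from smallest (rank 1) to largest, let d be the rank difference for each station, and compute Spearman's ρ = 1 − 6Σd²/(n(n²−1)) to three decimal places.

Ranks of variable 1: 5, 4, 1, 2, 3, 7, 6, 8
Ranks of variable 2: 3, 4, 1, 2, 5, 8, 6, 7
d = r₁ − r₂: 2, 0, 0, 0, -2, -1, 0, 1
d²: 4, 0, 0, 0, 4, 1, 0, 1; Σd² = 10
ρ = 1 − 6·10/(8·63) = 1 − 60/504 = 0.881

0.881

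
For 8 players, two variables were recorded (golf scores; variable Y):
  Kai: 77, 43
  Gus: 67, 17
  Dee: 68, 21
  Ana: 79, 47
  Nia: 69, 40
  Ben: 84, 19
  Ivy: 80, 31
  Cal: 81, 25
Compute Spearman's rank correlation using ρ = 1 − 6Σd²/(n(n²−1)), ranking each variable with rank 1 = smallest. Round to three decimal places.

0.119

Ranks of variable 1: 4, 1, 2, 5, 3, 8, 6, 7
Ranks of variable 2: 7, 1, 3, 8, 6, 2, 5, 4
d = r₁ − r₂: -3, 0, -1, -3, -3, 6, 1, 3
d²: 9, 0, 1, 9, 9, 36, 1, 9; Σd² = 74
ρ = 1 − 6·74/(8·63) = 1 − 444/504 = 0.119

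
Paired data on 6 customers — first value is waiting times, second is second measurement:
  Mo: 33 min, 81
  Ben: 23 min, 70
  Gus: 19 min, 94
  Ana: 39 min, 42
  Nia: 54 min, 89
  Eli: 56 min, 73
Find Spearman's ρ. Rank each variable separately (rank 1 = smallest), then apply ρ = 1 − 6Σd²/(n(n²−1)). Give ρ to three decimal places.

Ranks of variable 1: 3, 2, 1, 4, 5, 6
Ranks of variable 2: 4, 2, 6, 1, 5, 3
d = r₁ − r₂: -1, 0, -5, 3, 0, 3
d²: 1, 0, 25, 9, 0, 9; Σd² = 44
ρ = 1 − 6·44/(6·35) = 1 − 264/210 = -0.257

-0.257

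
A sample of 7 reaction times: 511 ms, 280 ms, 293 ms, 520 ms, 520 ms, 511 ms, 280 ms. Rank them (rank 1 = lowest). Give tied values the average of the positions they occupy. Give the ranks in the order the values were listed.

4.5, 1.5, 3, 6.5, 6.5, 4.5, 1.5

Sorted (ascending): 280, 280, 293, 511, 511, 520, 520
The 2 values of 280 occupy positions 1–2 → average rank (1+2)/2 = 1.5.
The 2 values of 511 occupy positions 4–5 → average rank (4+5)/2 = 4.5.
The 2 values of 520 occupy positions 6–7 → average rank (6+7)/2 = 6.5.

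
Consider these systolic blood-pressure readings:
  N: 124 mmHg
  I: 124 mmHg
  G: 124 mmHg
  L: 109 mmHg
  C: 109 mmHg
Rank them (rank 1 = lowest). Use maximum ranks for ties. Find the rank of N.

5

Sorted (ascending): 109, 109, 124, 124, 124
The 2 values of 109 occupy positions 1–2 → each gets rank 2.
The 3 values of 124 occupy positions 3–5 → each gets rank 5.
N has value 124 mmHg → rank 5.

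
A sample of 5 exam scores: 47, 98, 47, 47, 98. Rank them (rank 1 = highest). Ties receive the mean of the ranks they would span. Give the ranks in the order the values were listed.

4, 1.5, 4, 4, 1.5

Sorted (descending): 98, 98, 47, 47, 47
The 2 values of 98 occupy positions 1–2 → average rank (1+2)/2 = 1.5.
The 3 values of 47 occupy positions 3–5 → average rank 4.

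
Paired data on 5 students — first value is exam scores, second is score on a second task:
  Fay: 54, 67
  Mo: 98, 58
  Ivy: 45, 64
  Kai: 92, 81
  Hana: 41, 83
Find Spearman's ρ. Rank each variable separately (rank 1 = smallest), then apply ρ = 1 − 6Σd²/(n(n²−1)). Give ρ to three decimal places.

-0.600

Ranks of variable 1: 3, 5, 2, 4, 1
Ranks of variable 2: 3, 1, 2, 4, 5
d = r₁ − r₂: 0, 4, 0, 0, -4
d²: 0, 16, 0, 0, 16; Σd² = 32
ρ = 1 − 6·32/(5·24) = 1 − 192/120 = -0.600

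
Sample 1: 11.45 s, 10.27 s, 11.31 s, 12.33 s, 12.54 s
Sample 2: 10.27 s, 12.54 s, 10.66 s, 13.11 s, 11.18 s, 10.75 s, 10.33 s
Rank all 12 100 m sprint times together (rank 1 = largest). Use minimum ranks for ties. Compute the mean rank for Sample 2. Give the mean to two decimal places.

Sorted (descending): 13.11, 12.54, 12.54, 12.33, 11.45, 11.31, 11.18, 10.75, 10.66, 10.33, 10.27, 10.27
The 2 values of 12.54 occupy positions 2–3 → each gets rank 2.
The 2 values of 10.27 occupy positions 11–12 → each gets rank 11.
Sample 2 values → pooled ranks: 10.27→11, 12.54→2, 10.66→9, 13.11→1, 11.18→7, 10.75→8, 10.33→10
Mean rank = (11 + 2 + 9 + 1 + 7 + 8 + 10) / 7 = 6.86

6.86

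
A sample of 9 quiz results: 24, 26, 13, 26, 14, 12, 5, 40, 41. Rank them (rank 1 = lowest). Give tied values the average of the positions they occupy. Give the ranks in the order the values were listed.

Sorted (ascending): 5, 12, 13, 14, 24, 26, 26, 40, 41
The 2 values of 26 occupy positions 6–7 → average rank (6+7)/2 = 6.5.

5, 6.5, 3, 6.5, 4, 2, 1, 8, 9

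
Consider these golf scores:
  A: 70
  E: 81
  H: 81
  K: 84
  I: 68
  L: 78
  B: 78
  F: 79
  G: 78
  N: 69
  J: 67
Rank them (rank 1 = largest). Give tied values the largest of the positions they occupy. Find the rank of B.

Sorted (descending): 84, 81, 81, 79, 78, 78, 78, 70, 69, 68, 67
The 2 values of 81 occupy positions 2–3 → each gets rank 3.
The 3 values of 78 occupy positions 5–7 → each gets rank 7.
B has value 78 → rank 7.

7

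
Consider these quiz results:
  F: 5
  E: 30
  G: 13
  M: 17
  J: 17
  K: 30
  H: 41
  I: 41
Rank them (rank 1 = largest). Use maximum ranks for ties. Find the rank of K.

Sorted (descending): 41, 41, 30, 30, 17, 17, 13, 5
The 2 values of 41 occupy positions 1–2 → each gets rank 2.
The 2 values of 30 occupy positions 3–4 → each gets rank 4.
The 2 values of 17 occupy positions 5–6 → each gets rank 6.
K has value 30 → rank 4.

4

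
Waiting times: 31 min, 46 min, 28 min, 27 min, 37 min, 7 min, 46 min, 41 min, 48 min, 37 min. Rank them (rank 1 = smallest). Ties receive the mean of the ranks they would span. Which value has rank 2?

27

Sorted (ascending): 7, 27, 28, 31, 37, 37, 41, 46, 46, 48
The 2 values of 37 occupy positions 5–6 → average rank (5+6)/2 = 5.5.
The 2 values of 46 occupy positions 8–9 → average rank (8+9)/2 = 8.5.
Rank 2 → value 27.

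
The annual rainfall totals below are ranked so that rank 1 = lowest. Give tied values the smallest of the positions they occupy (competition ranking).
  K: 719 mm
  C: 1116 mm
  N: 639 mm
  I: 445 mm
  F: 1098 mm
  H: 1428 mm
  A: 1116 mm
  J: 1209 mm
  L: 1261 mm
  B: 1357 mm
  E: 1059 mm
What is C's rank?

Sorted (ascending): 445, 639, 719, 1059, 1098, 1116, 1116, 1209, 1261, 1357, 1428
The 2 values of 1116 occupy positions 6–7 → each gets rank 6.
C has value 1116 mm → rank 6.

6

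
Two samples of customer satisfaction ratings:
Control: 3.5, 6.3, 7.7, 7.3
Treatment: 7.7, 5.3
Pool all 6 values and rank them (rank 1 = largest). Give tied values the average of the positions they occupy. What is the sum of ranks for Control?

14.5

Sorted (descending): 7.7, 7.7, 7.3, 6.3, 5.3, 3.5
The 2 values of 7.7 occupy positions 1–2 → average rank (1+2)/2 = 1.5.
Control values → pooled ranks: 3.5→6, 6.3→4, 7.7→1.5, 7.3→3
Rank sum = 6 + 4 + 1.5 + 3 = 14.5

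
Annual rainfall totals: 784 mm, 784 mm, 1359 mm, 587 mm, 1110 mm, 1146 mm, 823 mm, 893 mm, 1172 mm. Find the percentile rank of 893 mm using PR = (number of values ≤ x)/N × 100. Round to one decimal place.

55.6

N = 9.
Strictly below 893: 4. Equal to 893: 1.
PR = 5/9 × 100 = 55.6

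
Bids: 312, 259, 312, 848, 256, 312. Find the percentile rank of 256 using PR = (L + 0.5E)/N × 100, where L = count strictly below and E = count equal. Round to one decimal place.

N = 6.
Strictly below 256: 0. Equal to 256: 1.
PR = (0 + 0.5·1)/6 × 100 = 8.3

8.3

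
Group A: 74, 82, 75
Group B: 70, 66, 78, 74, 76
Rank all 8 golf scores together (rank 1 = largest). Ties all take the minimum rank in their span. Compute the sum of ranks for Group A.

10

Sorted (descending): 82, 78, 76, 75, 74, 74, 70, 66
The 2 values of 74 occupy positions 5–6 → each gets rank 5.
Group A values → pooled ranks: 74→5, 82→1, 75→4
Rank sum = 5 + 1 + 4 = 10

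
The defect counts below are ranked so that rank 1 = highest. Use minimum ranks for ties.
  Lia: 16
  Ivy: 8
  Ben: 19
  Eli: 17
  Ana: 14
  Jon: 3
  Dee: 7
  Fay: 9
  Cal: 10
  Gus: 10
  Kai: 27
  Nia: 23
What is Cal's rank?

Sorted (descending): 27, 23, 19, 17, 16, 14, 10, 10, 9, 8, 7, 3
The 2 values of 10 occupy positions 7–8 → each gets rank 7.
Cal has value 10 → rank 7.

7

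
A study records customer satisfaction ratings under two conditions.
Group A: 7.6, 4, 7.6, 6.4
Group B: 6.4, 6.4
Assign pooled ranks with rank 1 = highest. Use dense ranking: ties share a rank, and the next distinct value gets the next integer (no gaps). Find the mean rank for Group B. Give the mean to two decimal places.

2.00

Sorted (descending): 7.6, 7.6, 6.4, 6.4, 6.4, 4
The 2 values of 7.6 share dense rank 1.
The 3 values of 6.4 share dense rank 2.
Remaining distinct values take the next consecutive integers.
Group B values → pooled ranks: 6.4→2, 6.4→2
Mean rank = (2 + 2) / 2 = 2.00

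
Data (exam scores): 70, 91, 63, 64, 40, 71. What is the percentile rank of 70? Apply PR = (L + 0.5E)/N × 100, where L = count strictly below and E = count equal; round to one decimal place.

58.3

N = 6.
Strictly below 70: 3. Equal to 70: 1.
PR = (3 + 0.5·1)/6 × 100 = 58.3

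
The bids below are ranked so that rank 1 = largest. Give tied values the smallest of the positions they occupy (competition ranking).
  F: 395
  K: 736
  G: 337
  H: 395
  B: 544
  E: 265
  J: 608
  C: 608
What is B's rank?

4

Sorted (descending): 736, 608, 608, 544, 395, 395, 337, 265
The 2 values of 608 occupy positions 2–3 → each gets rank 2.
The 2 values of 395 occupy positions 5–6 → each gets rank 5.
B has value 544 → rank 4.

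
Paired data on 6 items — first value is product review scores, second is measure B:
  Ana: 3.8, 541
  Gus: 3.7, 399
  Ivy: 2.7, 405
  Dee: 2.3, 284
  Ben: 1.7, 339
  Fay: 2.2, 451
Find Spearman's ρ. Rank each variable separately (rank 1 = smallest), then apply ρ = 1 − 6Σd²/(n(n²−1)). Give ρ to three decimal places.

0.486

Ranks of variable 1: 6, 5, 4, 3, 1, 2
Ranks of variable 2: 6, 3, 4, 1, 2, 5
d = r₁ − r₂: 0, 2, 0, 2, -1, -3
d²: 0, 4, 0, 4, 1, 9; Σd² = 18
ρ = 1 − 6·18/(6·35) = 1 − 108/210 = 0.486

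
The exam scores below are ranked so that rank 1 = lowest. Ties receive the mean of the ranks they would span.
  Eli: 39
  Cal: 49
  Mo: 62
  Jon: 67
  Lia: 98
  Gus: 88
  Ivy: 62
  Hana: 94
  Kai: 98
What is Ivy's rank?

3.5

Sorted (ascending): 39, 49, 62, 62, 67, 88, 94, 98, 98
The 2 values of 62 occupy positions 3–4 → average rank (3+4)/2 = 3.5.
The 2 values of 98 occupy positions 8–9 → average rank (8+9)/2 = 8.5.
Ivy has value 62 → rank 3.5.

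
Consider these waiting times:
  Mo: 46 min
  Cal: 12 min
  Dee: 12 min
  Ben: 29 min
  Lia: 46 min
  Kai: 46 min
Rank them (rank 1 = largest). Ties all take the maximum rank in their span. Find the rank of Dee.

6

Sorted (descending): 46, 46, 46, 29, 12, 12
The 3 values of 46 occupy positions 1–3 → each gets rank 3.
The 2 values of 12 occupy positions 5–6 → each gets rank 6.
Dee has value 12 min → rank 6.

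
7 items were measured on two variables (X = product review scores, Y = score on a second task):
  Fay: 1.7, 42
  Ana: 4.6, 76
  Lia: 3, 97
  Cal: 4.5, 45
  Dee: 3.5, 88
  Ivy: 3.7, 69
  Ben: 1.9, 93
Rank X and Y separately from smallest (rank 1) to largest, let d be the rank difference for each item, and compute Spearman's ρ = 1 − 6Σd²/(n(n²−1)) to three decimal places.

-0.107

Ranks of variable 1: 1, 7, 3, 6, 4, 5, 2
Ranks of variable 2: 1, 4, 7, 2, 5, 3, 6
d = r₁ − r₂: 0, 3, -4, 4, -1, 2, -4
d²: 0, 9, 16, 16, 1, 4, 16; Σd² = 62
ρ = 1 − 6·62/(7·48) = 1 − 372/336 = -0.107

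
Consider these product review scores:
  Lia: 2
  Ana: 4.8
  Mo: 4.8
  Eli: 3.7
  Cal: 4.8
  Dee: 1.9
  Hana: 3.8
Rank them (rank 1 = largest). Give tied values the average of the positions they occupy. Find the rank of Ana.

2

Sorted (descending): 4.8, 4.8, 4.8, 3.8, 3.7, 2, 1.9
The 3 values of 4.8 occupy positions 1–3 → average rank 2.
Ana has value 4.8 → rank 2.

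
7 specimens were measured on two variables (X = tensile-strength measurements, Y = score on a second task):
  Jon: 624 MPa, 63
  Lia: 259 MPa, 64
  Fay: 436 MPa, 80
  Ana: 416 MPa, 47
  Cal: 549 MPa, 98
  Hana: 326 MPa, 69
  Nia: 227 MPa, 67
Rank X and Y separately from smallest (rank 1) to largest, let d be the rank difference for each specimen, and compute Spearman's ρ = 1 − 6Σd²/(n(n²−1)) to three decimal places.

0.107

Ranks of variable 1: 7, 2, 5, 4, 6, 3, 1
Ranks of variable 2: 2, 3, 6, 1, 7, 5, 4
d = r₁ − r₂: 5, -1, -1, 3, -1, -2, -3
d²: 25, 1, 1, 9, 1, 4, 9; Σd² = 50
ρ = 1 − 6·50/(7·48) = 1 − 300/336 = 0.107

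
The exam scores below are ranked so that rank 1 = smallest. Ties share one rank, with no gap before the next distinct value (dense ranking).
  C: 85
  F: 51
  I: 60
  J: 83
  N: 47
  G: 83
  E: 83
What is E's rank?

4

Sorted (ascending): 47, 51, 60, 83, 83, 83, 85
The 3 values of 83 share dense rank 4.
Remaining distinct values take the next consecutive integers.
E has value 83 → rank 4.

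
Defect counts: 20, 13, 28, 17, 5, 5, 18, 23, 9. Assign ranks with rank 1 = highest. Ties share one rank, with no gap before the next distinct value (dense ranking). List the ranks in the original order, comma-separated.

Sorted (descending): 28, 23, 20, 18, 17, 13, 9, 5, 5
The 2 values of 5 share dense rank 8.
Remaining distinct values take the next consecutive integers.

3, 6, 1, 5, 8, 8, 4, 2, 7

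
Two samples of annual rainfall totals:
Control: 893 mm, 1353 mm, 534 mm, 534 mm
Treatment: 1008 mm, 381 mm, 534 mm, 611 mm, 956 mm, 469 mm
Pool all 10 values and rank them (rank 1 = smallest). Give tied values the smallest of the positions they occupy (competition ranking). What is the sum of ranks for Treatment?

29

Sorted (ascending): 381, 469, 534, 534, 534, 611, 893, 956, 1008, 1353
The 3 values of 534 occupy positions 3–5 → each gets rank 3.
Treatment values → pooled ranks: 1008→9, 381→1, 534→3, 611→6, 956→8, 469→2
Rank sum = 9 + 1 + 3 + 6 + 8 + 2 = 29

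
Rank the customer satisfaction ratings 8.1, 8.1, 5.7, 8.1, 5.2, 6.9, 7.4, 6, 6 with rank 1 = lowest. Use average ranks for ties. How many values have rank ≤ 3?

Sorted (ascending): 5.2, 5.7, 6, 6, 6.9, 7.4, 8.1, 8.1, 8.1
The 2 values of 6 occupy positions 3–4 → average rank (3+4)/2 = 3.5.
The 3 values of 8.1 occupy positions 7–9 → average rank 8.
Ranks ≤ 3: {1, 2} → 2 values.

2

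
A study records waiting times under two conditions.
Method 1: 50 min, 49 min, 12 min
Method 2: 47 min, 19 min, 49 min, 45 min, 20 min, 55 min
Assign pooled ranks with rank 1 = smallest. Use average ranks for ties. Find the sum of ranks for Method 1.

Sorted (ascending): 12, 19, 20, 45, 47, 49, 49, 50, 55
The 2 values of 49 occupy positions 6–7 → average rank (6+7)/2 = 6.5.
Method 1 values → pooled ranks: 50→8, 49→6.5, 12→1
Rank sum = 8 + 6.5 + 1 = 15.5

15.5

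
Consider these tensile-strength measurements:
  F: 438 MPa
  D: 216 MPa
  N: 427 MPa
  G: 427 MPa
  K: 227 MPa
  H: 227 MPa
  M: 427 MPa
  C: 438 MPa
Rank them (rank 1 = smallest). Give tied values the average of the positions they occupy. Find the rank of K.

Sorted (ascending): 216, 227, 227, 427, 427, 427, 438, 438
The 2 values of 227 occupy positions 2–3 → average rank (2+3)/2 = 2.5.
The 3 values of 427 occupy positions 4–6 → average rank 5.
The 2 values of 438 occupy positions 7–8 → average rank (7+8)/2 = 7.5.
K has value 227 MPa → rank 2.5.

2.5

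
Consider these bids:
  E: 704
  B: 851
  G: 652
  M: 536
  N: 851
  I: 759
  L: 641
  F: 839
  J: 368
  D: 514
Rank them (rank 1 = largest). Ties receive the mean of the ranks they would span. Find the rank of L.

Sorted (descending): 851, 851, 839, 759, 704, 652, 641, 536, 514, 368
The 2 values of 851 occupy positions 1–2 → average rank (1+2)/2 = 1.5.
L has value 641 → rank 7.

7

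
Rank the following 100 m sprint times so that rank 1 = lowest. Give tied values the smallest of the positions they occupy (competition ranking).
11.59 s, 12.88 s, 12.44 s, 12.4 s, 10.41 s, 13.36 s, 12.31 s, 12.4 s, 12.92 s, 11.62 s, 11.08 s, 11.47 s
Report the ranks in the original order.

4, 10, 9, 7, 1, 12, 6, 7, 11, 5, 2, 3

Sorted (ascending): 10.41, 11.08, 11.47, 11.59, 11.62, 12.31, 12.4, 12.4, 12.44, 12.88, 12.92, 13.36
The 2 values of 12.4 occupy positions 7–8 → each gets rank 7.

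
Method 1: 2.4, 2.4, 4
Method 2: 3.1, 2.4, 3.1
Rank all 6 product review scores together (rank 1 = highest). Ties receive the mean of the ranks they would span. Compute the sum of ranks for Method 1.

Sorted (descending): 4, 3.1, 3.1, 2.4, 2.4, 2.4
The 2 values of 3.1 occupy positions 2–3 → average rank (2+3)/2 = 2.5.
The 3 values of 2.4 occupy positions 4–6 → average rank 5.
Method 1 values → pooled ranks: 2.4→5, 2.4→5, 4→1
Rank sum = 5 + 5 + 1 = 11

11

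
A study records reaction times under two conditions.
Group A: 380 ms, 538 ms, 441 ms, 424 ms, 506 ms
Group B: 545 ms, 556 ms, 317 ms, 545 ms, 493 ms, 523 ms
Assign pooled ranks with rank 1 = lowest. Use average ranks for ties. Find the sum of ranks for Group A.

Sorted (ascending): 317, 380, 424, 441, 493, 506, 523, 538, 545, 545, 556
The 2 values of 545 occupy positions 9–10 → average rank (9+10)/2 = 9.5.
Group A values → pooled ranks: 380→2, 538→8, 441→4, 424→3, 506→6
Rank sum = 2 + 8 + 4 + 3 + 6 = 23

23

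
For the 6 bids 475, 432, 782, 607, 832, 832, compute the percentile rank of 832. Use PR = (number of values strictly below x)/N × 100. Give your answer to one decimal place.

N = 6.
Strictly below 832: 4. Equal to 832: 2.
PR = 4/6 × 100 = 66.7

66.7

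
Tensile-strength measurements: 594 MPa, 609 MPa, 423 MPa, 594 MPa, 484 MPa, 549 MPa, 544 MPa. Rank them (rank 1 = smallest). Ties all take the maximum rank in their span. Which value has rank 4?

549

Sorted (ascending): 423, 484, 544, 549, 594, 594, 609
The 2 values of 594 occupy positions 5–6 → each gets rank 6.
Rank 4 → value 549.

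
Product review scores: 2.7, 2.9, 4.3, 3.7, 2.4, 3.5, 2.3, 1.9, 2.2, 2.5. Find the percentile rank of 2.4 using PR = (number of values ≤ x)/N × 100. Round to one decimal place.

40.0

N = 10.
Strictly below 2.4: 3. Equal to 2.4: 1.
PR = 4/10 × 100 = 40.0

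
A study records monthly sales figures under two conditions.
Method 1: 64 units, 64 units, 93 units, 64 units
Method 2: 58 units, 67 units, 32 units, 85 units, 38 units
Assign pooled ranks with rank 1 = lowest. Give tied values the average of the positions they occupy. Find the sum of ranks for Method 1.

24

Sorted (ascending): 32, 38, 58, 64, 64, 64, 67, 85, 93
The 3 values of 64 occupy positions 4–6 → average rank 5.
Method 1 values → pooled ranks: 64→5, 64→5, 93→9, 64→5
Rank sum = 5 + 5 + 9 + 5 = 24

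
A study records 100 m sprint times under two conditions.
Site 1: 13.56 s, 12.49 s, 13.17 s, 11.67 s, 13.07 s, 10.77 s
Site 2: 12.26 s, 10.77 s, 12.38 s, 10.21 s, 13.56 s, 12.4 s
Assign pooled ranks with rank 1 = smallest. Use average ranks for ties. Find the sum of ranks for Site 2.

33

Sorted (ascending): 10.21, 10.77, 10.77, 11.67, 12.26, 12.38, 12.4, 12.49, 13.07, 13.17, 13.56, 13.56
The 2 values of 10.77 occupy positions 2–3 → average rank (2+3)/2 = 2.5.
The 2 values of 13.56 occupy positions 11–12 → average rank (11+12)/2 = 11.5.
Site 2 values → pooled ranks: 12.26→5, 10.77→2.5, 12.38→6, 10.21→1, 13.56→11.5, 12.4→7
Rank sum = 5 + 2.5 + 6 + 1 + 11.5 + 7 = 33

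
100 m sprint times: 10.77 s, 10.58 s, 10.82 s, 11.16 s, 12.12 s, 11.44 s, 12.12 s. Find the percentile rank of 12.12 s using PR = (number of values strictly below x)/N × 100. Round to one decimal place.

71.4

N = 7.
Strictly below 12.12: 5. Equal to 12.12: 2.
PR = 5/7 × 100 = 71.4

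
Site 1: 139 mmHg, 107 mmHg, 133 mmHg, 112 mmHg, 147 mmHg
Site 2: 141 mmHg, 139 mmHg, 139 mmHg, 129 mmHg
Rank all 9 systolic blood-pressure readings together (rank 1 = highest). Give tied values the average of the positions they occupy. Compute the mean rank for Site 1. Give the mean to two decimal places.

Sorted (descending): 147, 141, 139, 139, 139, 133, 129, 112, 107
The 3 values of 139 occupy positions 3–5 → average rank 4.
Site 1 values → pooled ranks: 139→4, 107→9, 133→6, 112→8, 147→1
Mean rank = (4 + 9 + 6 + 8 + 1) / 5 = 5.60

5.60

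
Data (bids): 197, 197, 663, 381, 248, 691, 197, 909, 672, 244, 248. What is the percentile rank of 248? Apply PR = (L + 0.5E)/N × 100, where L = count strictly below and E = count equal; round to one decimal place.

45.5

N = 11.
Strictly below 248: 4. Equal to 248: 2.
PR = (4 + 0.5·2)/11 × 100 = 45.5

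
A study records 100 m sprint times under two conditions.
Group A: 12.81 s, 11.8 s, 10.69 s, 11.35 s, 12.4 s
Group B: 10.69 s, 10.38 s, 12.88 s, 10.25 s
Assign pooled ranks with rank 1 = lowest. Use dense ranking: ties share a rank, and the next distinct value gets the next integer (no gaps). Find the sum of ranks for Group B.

Sorted (ascending): 10.25, 10.38, 10.69, 10.69, 11.35, 11.8, 12.4, 12.81, 12.88
The 2 values of 10.69 share dense rank 3.
Remaining distinct values take the next consecutive integers.
Group B values → pooled ranks: 10.69→3, 10.38→2, 12.88→8, 10.25→1
Rank sum = 3 + 2 + 8 + 1 = 14

14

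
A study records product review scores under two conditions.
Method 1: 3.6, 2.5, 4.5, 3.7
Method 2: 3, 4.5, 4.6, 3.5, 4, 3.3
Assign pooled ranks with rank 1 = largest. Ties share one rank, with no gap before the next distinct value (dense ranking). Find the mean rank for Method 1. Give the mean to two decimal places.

5.00

Sorted (descending): 4.6, 4.5, 4.5, 4, 3.7, 3.6, 3.5, 3.3, 3, 2.5
The 2 values of 4.5 share dense rank 2.
Remaining distinct values take the next consecutive integers.
Method 1 values → pooled ranks: 3.6→5, 2.5→9, 4.5→2, 3.7→4
Mean rank = (5 + 9 + 2 + 4) / 4 = 5.00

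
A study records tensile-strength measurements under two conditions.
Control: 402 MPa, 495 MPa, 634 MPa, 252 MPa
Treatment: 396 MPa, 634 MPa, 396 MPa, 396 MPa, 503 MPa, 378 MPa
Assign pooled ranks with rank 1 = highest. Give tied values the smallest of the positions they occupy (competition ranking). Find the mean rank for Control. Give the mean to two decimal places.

5.00

Sorted (descending): 634, 634, 503, 495, 402, 396, 396, 396, 378, 252
The 2 values of 634 occupy positions 1–2 → each gets rank 1.
The 3 values of 396 occupy positions 6–8 → each gets rank 6.
Control values → pooled ranks: 402→5, 495→4, 634→1, 252→10
Mean rank = (5 + 4 + 1 + 10) / 4 = 5.00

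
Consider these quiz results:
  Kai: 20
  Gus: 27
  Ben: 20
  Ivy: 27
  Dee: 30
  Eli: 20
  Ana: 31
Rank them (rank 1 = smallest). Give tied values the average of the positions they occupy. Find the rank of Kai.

Sorted (ascending): 20, 20, 20, 27, 27, 30, 31
The 3 values of 20 occupy positions 1–3 → average rank 2.
The 2 values of 27 occupy positions 4–5 → average rank (4+5)/2 = 4.5.
Kai has value 20 → rank 2.

2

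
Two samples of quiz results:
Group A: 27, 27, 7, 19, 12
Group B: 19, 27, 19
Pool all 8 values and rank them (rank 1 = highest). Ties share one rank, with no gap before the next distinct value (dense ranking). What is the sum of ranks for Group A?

11

Sorted (descending): 27, 27, 27, 19, 19, 19, 12, 7
The 3 values of 27 share dense rank 1.
The 3 values of 19 share dense rank 2.
Remaining distinct values take the next consecutive integers.
Group A values → pooled ranks: 27→1, 27→1, 7→4, 19→2, 12→3
Rank sum = 1 + 1 + 4 + 2 + 3 = 11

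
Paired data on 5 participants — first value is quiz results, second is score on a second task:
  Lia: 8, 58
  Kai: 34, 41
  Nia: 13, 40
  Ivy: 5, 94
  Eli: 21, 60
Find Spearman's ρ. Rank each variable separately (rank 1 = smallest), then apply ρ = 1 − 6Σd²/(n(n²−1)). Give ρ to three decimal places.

-0.500

Ranks of variable 1: 2, 5, 3, 1, 4
Ranks of variable 2: 3, 2, 1, 5, 4
d = r₁ − r₂: -1, 3, 2, -4, 0
d²: 1, 9, 4, 16, 0; Σd² = 30
ρ = 1 − 6·30/(5·24) = 1 − 180/120 = -0.500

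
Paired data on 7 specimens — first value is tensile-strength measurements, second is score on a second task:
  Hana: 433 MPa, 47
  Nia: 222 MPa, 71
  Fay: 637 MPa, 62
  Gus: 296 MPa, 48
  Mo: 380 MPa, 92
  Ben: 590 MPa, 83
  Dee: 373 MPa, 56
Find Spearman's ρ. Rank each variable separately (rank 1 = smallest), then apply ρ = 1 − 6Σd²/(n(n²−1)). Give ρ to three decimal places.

Ranks of variable 1: 5, 1, 7, 2, 4, 6, 3
Ranks of variable 2: 1, 5, 4, 2, 7, 6, 3
d = r₁ − r₂: 4, -4, 3, 0, -3, 0, 0
d²: 16, 16, 9, 0, 9, 0, 0; Σd² = 50
ρ = 1 − 6·50/(7·48) = 1 − 300/336 = 0.107

0.107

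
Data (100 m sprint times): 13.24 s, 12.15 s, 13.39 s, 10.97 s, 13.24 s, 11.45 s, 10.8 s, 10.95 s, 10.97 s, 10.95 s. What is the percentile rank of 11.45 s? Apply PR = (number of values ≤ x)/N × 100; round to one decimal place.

N = 10.
Strictly below 11.45: 5. Equal to 11.45: 1.
PR = 6/10 × 100 = 60.0

60.0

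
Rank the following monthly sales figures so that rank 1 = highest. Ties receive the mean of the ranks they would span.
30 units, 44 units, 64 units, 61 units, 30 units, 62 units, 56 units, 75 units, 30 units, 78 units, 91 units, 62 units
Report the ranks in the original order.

11, 9, 4, 7, 11, 5.5, 8, 3, 11, 2, 1, 5.5

Sorted (descending): 91, 78, 75, 64, 62, 62, 61, 56, 44, 30, 30, 30
The 2 values of 62 occupy positions 5–6 → average rank (5+6)/2 = 5.5.
The 3 values of 30 occupy positions 10–12 → average rank 11.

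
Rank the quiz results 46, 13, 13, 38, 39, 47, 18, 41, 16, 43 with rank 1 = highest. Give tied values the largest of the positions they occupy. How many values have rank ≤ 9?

8

Sorted (descending): 47, 46, 43, 41, 39, 38, 18, 16, 13, 13
The 2 values of 13 occupy positions 9–10 → each gets rank 10.
Ranks ≤ 9: {1, 2, 3, 4, 5, 6, 7, 8} → 8 values.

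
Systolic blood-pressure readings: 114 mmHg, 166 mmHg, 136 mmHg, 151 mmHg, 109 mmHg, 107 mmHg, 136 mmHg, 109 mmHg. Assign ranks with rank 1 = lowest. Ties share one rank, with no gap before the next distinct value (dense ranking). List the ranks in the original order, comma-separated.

3, 6, 4, 5, 2, 1, 4, 2

Sorted (ascending): 107, 109, 109, 114, 136, 136, 151, 166
The 2 values of 109 share dense rank 2.
The 2 values of 136 share dense rank 4.
Remaining distinct values take the next consecutive integers.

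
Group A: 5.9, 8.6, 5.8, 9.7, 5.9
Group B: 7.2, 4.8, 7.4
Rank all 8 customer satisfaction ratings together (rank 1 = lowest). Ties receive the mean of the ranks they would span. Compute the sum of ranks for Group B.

12

Sorted (ascending): 4.8, 5.8, 5.9, 5.9, 7.2, 7.4, 8.6, 9.7
The 2 values of 5.9 occupy positions 3–4 → average rank (3+4)/2 = 3.5.
Group B values → pooled ranks: 7.2→5, 4.8→1, 7.4→6
Rank sum = 5 + 1 + 6 = 12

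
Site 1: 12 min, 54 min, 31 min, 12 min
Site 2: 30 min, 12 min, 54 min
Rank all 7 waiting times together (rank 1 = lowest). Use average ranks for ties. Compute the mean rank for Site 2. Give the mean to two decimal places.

4.17

Sorted (ascending): 12, 12, 12, 30, 31, 54, 54
The 3 values of 12 occupy positions 1–3 → average rank 2.
The 2 values of 54 occupy positions 6–7 → average rank (6+7)/2 = 6.5.
Site 2 values → pooled ranks: 30→4, 12→2, 54→6.5
Mean rank = (4 + 2 + 6.5) / 3 = 4.17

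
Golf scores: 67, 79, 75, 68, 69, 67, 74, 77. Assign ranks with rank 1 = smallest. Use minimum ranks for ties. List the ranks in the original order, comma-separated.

Sorted (ascending): 67, 67, 68, 69, 74, 75, 77, 79
The 2 values of 67 occupy positions 1–2 → each gets rank 1.

1, 8, 6, 3, 4, 1, 5, 7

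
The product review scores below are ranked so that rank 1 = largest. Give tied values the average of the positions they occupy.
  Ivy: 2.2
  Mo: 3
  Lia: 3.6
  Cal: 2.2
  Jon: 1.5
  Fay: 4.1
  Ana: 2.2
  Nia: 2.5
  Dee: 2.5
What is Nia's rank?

Sorted (descending): 4.1, 3.6, 3, 2.5, 2.5, 2.2, 2.2, 2.2, 1.5
The 2 values of 2.5 occupy positions 4–5 → average rank (4+5)/2 = 4.5.
The 3 values of 2.2 occupy positions 6–8 → average rank 7.
Nia has value 2.5 → rank 4.5.

4.5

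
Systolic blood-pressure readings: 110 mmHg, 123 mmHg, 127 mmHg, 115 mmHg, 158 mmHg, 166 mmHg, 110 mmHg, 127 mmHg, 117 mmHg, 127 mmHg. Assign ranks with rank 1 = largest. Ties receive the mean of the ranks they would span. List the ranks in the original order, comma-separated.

9.5, 6, 4, 8, 2, 1, 9.5, 4, 7, 4

Sorted (descending): 166, 158, 127, 127, 127, 123, 117, 115, 110, 110
The 3 values of 127 occupy positions 3–5 → average rank 4.
The 2 values of 110 occupy positions 9–10 → average rank (9+10)/2 = 9.5.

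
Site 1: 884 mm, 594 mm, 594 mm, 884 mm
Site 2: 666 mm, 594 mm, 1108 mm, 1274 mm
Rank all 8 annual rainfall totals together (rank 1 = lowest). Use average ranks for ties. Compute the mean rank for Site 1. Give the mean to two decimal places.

3.75

Sorted (ascending): 594, 594, 594, 666, 884, 884, 1108, 1274
The 3 values of 594 occupy positions 1–3 → average rank 2.
The 2 values of 884 occupy positions 5–6 → average rank (5+6)/2 = 5.5.
Site 1 values → pooled ranks: 884→5.5, 594→2, 594→2, 884→5.5
Mean rank = (5.5 + 2 + 2 + 5.5) / 4 = 3.75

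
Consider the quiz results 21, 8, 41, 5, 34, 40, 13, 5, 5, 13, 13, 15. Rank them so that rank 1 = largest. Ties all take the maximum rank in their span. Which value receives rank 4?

Sorted (descending): 41, 40, 34, 21, 15, 13, 13, 13, 8, 5, 5, 5
The 3 values of 13 occupy positions 6–8 → each gets rank 8.
The 3 values of 5 occupy positions 10–12 → each gets rank 12.
Rank 4 → value 21.

21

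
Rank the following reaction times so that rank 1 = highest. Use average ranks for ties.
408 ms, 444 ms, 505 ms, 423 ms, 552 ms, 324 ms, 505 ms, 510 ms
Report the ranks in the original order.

7, 5, 3.5, 6, 1, 8, 3.5, 2

Sorted (descending): 552, 510, 505, 505, 444, 423, 408, 324
The 2 values of 505 occupy positions 3–4 → average rank (3+4)/2 = 3.5.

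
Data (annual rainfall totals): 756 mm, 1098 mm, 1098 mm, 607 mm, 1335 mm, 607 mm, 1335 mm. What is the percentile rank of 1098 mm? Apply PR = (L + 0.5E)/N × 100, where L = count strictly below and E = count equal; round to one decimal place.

57.1

N = 7.
Strictly below 1098: 3. Equal to 1098: 2.
PR = (3 + 0.5·2)/7 × 100 = 57.1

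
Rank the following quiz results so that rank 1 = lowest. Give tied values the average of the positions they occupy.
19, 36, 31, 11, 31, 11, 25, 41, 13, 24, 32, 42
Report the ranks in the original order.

4, 10, 7.5, 1.5, 7.5, 1.5, 6, 11, 3, 5, 9, 12

Sorted (ascending): 11, 11, 13, 19, 24, 25, 31, 31, 32, 36, 41, 42
The 2 values of 11 occupy positions 1–2 → average rank (1+2)/2 = 1.5.
The 2 values of 31 occupy positions 7–8 → average rank (7+8)/2 = 7.5.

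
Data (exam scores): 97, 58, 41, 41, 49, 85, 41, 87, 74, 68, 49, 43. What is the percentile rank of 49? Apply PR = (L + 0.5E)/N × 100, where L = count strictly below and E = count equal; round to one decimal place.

N = 12.
Strictly below 49: 4. Equal to 49: 2.
PR = (4 + 0.5·2)/12 × 100 = 41.7

41.7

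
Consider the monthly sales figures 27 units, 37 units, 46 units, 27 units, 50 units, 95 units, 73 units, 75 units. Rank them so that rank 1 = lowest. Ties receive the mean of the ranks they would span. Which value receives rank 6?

73

Sorted (ascending): 27, 27, 37, 46, 50, 73, 75, 95
The 2 values of 27 occupy positions 1–2 → average rank (1+2)/2 = 1.5.
Rank 6 → value 73.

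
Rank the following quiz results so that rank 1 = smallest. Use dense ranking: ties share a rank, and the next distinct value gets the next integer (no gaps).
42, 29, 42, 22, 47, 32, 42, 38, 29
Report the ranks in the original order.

Sorted (ascending): 22, 29, 29, 32, 38, 42, 42, 42, 47
The 2 values of 29 share dense rank 2.
The 3 values of 42 share dense rank 5.
Remaining distinct values take the next consecutive integers.

5, 2, 5, 1, 6, 3, 5, 4, 2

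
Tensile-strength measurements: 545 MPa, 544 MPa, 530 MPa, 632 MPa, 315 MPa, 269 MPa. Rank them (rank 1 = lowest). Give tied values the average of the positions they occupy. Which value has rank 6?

Sorted (ascending): 269, 315, 530, 544, 545, 632
No ties — each value takes its position as its rank.
Rank 6 → value 632.

632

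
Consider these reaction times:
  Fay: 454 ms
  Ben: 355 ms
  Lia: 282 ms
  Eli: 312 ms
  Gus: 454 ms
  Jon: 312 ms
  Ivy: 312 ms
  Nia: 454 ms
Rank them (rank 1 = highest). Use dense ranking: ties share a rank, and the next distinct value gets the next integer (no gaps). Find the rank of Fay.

1

Sorted (descending): 454, 454, 454, 355, 312, 312, 312, 282
The 3 values of 454 share dense rank 1.
The 3 values of 312 share dense rank 3.
Remaining distinct values take the next consecutive integers.
Fay has value 454 ms → rank 1.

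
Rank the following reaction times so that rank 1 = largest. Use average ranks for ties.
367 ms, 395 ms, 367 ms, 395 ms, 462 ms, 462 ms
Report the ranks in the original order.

5.5, 3.5, 5.5, 3.5, 1.5, 1.5

Sorted (descending): 462, 462, 395, 395, 367, 367
The 2 values of 462 occupy positions 1–2 → average rank (1+2)/2 = 1.5.
The 2 values of 395 occupy positions 3–4 → average rank (3+4)/2 = 3.5.
The 2 values of 367 occupy positions 5–6 → average rank (5+6)/2 = 5.5.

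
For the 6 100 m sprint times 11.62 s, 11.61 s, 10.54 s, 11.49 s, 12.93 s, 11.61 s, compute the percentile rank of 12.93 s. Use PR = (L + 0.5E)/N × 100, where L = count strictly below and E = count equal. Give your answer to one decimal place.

91.7

N = 6.
Strictly below 12.93: 5. Equal to 12.93: 1.
PR = (5 + 0.5·1)/6 × 100 = 91.7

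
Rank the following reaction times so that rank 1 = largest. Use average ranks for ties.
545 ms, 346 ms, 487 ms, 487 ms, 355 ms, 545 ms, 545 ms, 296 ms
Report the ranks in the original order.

Sorted (descending): 545, 545, 545, 487, 487, 355, 346, 296
The 3 values of 545 occupy positions 1–3 → average rank 2.
The 2 values of 487 occupy positions 4–5 → average rank (4+5)/2 = 4.5.

2, 7, 4.5, 4.5, 6, 2, 2, 8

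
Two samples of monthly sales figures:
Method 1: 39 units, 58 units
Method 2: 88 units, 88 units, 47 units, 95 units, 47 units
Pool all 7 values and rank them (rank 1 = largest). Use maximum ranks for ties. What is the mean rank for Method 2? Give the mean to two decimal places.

3.80

Sorted (descending): 95, 88, 88, 58, 47, 47, 39
The 2 values of 88 occupy positions 2–3 → each gets rank 3.
The 2 values of 47 occupy positions 5–6 → each gets rank 6.
Method 2 values → pooled ranks: 88→3, 88→3, 47→6, 95→1, 47→6
Mean rank = (3 + 3 + 6 + 1 + 6) / 5 = 3.80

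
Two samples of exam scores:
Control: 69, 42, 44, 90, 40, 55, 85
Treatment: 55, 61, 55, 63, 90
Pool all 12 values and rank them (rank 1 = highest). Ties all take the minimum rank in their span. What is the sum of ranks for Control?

Sorted (descending): 90, 90, 85, 69, 63, 61, 55, 55, 55, 44, 42, 40
The 2 values of 90 occupy positions 1–2 → each gets rank 1.
The 3 values of 55 occupy positions 7–9 → each gets rank 7.
Control values → pooled ranks: 69→4, 42→11, 44→10, 90→1, 40→12, 55→7, 85→3
Rank sum = 4 + 11 + 10 + 1 + 12 + 7 + 3 = 48

48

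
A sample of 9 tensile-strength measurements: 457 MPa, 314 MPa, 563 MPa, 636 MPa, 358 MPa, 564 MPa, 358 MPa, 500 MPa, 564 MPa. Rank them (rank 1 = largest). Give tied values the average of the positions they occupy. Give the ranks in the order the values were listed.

6, 9, 4, 1, 7.5, 2.5, 7.5, 5, 2.5

Sorted (descending): 636, 564, 564, 563, 500, 457, 358, 358, 314
The 2 values of 564 occupy positions 2–3 → average rank (2+3)/2 = 2.5.
The 2 values of 358 occupy positions 7–8 → average rank (7+8)/2 = 7.5.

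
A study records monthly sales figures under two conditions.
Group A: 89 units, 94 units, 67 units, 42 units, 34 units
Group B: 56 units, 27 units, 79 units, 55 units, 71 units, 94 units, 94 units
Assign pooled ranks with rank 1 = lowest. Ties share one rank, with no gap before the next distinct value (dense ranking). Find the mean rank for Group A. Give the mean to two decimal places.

Sorted (ascending): 27, 34, 42, 55, 56, 67, 71, 79, 89, 94, 94, 94
The 3 values of 94 share dense rank 10.
Remaining distinct values take the next consecutive integers.
Group A values → pooled ranks: 89→9, 94→10, 67→6, 42→3, 34→2
Mean rank = (9 + 10 + 6 + 3 + 2) / 5 = 6.00

6.00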